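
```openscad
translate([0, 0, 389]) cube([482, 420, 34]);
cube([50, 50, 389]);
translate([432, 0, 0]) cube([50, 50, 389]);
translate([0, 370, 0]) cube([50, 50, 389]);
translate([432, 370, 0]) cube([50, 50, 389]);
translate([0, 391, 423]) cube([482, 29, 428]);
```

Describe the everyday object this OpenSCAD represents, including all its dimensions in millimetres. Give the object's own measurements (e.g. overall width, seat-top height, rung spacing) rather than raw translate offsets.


A chair. The seat is a 482×420×34 mm slab with its top at z = 423 mm, on four 50×50 mm corner legs (flush with the seat edges, standing on z = 0). A flat backrest 29 mm thick, 428 mm tall, spans the full seat width and rises from the seat top along its +y edge, rear face flush with the rear of the seat.


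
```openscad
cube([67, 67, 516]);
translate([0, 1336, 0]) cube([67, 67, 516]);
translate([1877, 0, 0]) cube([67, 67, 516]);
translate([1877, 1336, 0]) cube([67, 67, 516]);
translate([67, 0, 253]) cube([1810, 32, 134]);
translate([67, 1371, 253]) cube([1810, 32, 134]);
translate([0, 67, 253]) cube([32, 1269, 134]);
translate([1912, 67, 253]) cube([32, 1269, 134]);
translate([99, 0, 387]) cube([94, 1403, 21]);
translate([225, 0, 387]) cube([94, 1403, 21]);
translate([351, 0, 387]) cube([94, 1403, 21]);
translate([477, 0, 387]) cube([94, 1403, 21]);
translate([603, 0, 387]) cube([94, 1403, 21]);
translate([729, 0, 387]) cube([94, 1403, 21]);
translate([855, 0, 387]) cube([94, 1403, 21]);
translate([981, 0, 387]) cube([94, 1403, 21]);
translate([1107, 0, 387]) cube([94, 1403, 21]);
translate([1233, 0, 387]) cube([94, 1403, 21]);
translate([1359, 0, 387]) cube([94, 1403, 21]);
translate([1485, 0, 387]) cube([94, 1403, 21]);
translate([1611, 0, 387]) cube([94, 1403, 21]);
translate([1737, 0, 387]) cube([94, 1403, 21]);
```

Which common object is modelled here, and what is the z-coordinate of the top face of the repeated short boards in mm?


A bed frame. The slat-top height is 408 mm.

Four posts, four rails, and a row of slats — a bed frame. Slats sit on the rails at z = 253 + 134 = 387; with slat thickness 21, the top is 408 mm.


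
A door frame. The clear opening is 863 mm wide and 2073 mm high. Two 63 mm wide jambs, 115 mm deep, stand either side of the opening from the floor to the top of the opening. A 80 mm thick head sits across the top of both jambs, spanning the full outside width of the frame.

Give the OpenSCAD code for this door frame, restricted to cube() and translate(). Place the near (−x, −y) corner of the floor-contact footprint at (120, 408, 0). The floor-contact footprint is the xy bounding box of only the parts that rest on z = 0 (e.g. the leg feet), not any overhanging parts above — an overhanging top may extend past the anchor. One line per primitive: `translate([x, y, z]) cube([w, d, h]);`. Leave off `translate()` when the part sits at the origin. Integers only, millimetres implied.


translate([120, 408, 0]) cube([63, 115, 2073]);
translate([1046, 408, 0]) cube([63, 115, 2073]);
translate([120, 408, 2073]) cube([989, 115, 80]);


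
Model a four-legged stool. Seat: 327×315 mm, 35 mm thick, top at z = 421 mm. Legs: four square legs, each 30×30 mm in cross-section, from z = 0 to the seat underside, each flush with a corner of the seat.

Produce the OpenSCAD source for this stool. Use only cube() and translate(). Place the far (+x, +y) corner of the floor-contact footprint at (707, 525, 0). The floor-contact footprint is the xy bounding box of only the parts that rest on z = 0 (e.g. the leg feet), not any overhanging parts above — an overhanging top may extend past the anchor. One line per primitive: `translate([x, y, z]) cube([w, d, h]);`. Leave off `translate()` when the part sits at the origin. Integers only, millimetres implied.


translate([380, 210, 386]) cube([327, 315, 35]);
translate([380, 210, 0]) cube([30, 30, 386]);
translate([677, 210, 0]) cube([30, 30, 386]);
translate([380, 495, 0]) cube([30, 30, 386]);
translate([677, 495, 0]) cube([30, 30, 386]);


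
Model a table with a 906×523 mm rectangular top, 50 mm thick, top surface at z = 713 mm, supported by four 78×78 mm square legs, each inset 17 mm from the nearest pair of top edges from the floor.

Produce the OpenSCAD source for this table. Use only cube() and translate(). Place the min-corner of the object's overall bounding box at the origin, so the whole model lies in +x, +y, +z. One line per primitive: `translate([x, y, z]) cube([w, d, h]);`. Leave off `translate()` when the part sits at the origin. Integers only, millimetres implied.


translate([0, 0, 663]) cube([906, 523, 50]);
translate([17, 17, 0]) cube([78, 78, 663]);
translate([811, 17, 0]) cube([78, 78, 663]);
translate([17, 428, 0]) cube([78, 78, 663]);
translate([811, 428, 0]) cube([78, 78, 663]);


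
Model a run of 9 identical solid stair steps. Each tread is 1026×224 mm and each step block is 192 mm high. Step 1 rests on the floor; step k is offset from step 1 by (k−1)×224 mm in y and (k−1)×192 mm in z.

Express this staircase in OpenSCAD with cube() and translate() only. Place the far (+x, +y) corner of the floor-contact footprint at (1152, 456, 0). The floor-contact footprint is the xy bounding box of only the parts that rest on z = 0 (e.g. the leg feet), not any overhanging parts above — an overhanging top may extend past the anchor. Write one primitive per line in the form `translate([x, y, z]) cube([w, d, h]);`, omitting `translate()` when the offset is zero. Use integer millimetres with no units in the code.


translate([126, 232, 0]) cube([1026, 224, 192]);
translate([126, 456, 192]) cube([1026, 224, 192]);
translate([126, 680, 384]) cube([1026, 224, 192]);
translate([126, 904, 576]) cube([1026, 224, 192]);
translate([126, 1128, 768]) cube([1026, 224, 192]);
translate([126, 1352, 960]) cube([1026, 224, 192]);
translate([126, 1576, 1152]) cube([1026, 224, 192]);
translate([126, 1800, 1344]) cube([1026, 224, 192]);
translate([126, 2024, 1536]) cube([1026, 224, 192]);


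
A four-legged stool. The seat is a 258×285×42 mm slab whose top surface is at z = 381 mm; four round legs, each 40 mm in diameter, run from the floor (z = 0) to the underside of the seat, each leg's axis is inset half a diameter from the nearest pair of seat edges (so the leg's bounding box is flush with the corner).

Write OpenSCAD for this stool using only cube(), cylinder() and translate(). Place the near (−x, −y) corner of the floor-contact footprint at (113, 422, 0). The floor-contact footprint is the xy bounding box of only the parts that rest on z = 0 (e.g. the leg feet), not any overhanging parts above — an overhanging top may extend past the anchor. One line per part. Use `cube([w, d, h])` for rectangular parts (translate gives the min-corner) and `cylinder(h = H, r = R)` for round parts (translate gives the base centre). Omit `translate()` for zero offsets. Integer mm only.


translate([113, 422, 339]) cube([258, 285, 42]);
translate([133, 442, 0]) cylinder(h = 339, r = 20);
translate([351, 442, 0]) cylinder(h = 339, r = 20);
translate([133, 687, 0]) cylinder(h = 339, r = 20);
translate([351, 687, 0]) cylinder(h = 339, r = 20);


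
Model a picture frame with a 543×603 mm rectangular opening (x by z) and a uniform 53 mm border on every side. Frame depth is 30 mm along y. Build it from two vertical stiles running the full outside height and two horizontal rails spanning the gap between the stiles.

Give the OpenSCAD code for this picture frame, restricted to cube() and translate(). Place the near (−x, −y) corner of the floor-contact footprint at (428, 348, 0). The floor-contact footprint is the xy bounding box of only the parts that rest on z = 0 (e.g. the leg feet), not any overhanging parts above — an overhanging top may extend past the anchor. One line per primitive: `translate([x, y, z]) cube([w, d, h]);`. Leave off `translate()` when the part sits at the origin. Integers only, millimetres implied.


translate([428, 348, 0]) cube([53, 30, 709]);
translate([1024, 348, 0]) cube([53, 30, 709]);
translate([481, 348, 0]) cube([543, 30, 53]);
translate([481, 348, 656]) cube([543, 30, 53]);


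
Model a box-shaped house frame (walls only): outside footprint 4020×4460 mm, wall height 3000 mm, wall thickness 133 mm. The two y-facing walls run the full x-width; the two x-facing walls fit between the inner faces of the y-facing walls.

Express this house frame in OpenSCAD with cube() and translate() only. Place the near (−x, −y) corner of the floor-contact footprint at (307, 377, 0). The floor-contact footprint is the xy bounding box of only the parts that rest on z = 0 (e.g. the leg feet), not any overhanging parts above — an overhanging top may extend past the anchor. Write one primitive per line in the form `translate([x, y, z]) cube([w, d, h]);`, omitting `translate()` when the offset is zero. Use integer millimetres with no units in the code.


translate([307, 377, 0]) cube([4020, 133, 3000]);
translate([307, 4704, 0]) cube([4020, 133, 3000]);
translate([307, 510, 0]) cube([133, 4194, 3000]);
translate([4194, 510, 0]) cube([133, 4194, 3000]);


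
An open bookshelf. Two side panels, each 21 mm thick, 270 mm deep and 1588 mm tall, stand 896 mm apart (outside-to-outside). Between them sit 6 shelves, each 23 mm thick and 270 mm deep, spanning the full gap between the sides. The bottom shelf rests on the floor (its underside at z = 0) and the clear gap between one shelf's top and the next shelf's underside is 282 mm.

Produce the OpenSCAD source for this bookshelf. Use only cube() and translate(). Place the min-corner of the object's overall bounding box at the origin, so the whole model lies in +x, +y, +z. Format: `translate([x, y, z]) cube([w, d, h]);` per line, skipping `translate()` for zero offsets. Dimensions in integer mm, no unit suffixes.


cube([21, 270, 1588]);
translate([875, 0, 0]) cube([21, 270, 1588]);
translate([21, 0, 0]) cube([854, 270, 23]);
translate([21, 0, 305]) cube([854, 270, 23]);
translate([21, 0, 610]) cube([854, 270, 23]);
translate([21, 0, 915]) cube([854, 270, 23]);
translate([21, 0, 1220]) cube([854, 270, 23]);
translate([21, 0, 1525]) cube([854, 270, 23]);


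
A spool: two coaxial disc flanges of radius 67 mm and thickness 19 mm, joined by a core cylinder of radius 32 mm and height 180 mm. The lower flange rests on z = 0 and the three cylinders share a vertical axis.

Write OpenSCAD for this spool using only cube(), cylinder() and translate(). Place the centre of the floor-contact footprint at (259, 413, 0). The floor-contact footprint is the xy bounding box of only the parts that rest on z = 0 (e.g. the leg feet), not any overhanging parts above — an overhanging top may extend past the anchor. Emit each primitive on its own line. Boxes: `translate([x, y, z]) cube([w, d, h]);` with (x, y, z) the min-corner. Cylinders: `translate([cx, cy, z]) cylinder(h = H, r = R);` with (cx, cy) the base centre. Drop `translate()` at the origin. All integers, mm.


translate([259, 413, 0]) cylinder(h = 19, r = 67);
translate([259, 413, 19]) cylinder(h = 180, r = 32);
translate([259, 413, 199]) cylinder(h = 19, r = 67);


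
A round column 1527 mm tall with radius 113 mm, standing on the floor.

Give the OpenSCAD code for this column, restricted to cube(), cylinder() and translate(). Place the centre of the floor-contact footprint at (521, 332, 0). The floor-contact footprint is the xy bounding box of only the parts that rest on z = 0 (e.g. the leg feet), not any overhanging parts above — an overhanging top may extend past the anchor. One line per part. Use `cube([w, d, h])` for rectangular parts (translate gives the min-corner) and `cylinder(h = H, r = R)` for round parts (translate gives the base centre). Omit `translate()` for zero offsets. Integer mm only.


translate([521, 332, 0]) cylinder(h = 1527, r = 113);


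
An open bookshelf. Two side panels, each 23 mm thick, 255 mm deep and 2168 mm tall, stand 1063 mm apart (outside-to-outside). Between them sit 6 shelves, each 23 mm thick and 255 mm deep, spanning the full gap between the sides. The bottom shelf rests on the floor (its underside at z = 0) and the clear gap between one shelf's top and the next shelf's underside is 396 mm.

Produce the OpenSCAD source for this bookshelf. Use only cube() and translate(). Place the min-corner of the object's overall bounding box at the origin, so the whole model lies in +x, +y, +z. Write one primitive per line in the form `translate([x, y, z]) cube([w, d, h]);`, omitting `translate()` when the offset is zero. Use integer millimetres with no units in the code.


cube([23, 255, 2168]);
translate([1040, 0, 0]) cube([23, 255, 2168]);
translate([23, 0, 0]) cube([1017, 255, 23]);
translate([23, 0, 419]) cube([1017, 255, 23]);
translate([23, 0, 838]) cube([1017, 255, 23]);
translate([23, 0, 1257]) cube([1017, 255, 23]);
translate([23, 0, 1676]) cube([1017, 255, 23]);
translate([23, 0, 2095]) cube([1017, 255, 23]);


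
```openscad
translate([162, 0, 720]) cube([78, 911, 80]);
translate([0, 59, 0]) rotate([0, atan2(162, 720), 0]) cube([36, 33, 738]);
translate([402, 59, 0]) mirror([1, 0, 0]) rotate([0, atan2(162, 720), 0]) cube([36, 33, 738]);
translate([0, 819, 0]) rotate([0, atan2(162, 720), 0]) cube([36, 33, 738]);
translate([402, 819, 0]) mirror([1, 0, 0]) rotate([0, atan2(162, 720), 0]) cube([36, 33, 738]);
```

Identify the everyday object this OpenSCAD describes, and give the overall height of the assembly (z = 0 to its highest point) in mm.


A sawhorse. The overall height is 800 mm.

A beam across two mirrored pairs of raked legs — a sawhorse. The beam's underside is at z = 720 (matching the legs' vertical rise in atan2(162, 720)) and the beam is 80 mm tall, so its top is at 720 + 80 = 800 mm. The raked legs top out at the beam's underside, so that is the highest point.


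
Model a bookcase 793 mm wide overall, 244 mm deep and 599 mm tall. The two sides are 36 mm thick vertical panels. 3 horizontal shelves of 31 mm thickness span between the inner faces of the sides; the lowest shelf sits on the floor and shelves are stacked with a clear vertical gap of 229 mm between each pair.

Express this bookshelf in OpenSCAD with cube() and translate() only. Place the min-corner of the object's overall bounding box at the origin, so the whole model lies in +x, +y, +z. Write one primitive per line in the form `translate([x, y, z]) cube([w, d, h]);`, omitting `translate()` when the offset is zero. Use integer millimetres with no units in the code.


cube([36, 244, 599]);
translate([757, 0, 0]) cube([36, 244, 599]);
translate([36, 0, 0]) cube([721, 244, 31]);
translate([36, 0, 260]) cube([721, 244, 31]);
translate([36, 0, 520]) cube([721, 244, 31]);


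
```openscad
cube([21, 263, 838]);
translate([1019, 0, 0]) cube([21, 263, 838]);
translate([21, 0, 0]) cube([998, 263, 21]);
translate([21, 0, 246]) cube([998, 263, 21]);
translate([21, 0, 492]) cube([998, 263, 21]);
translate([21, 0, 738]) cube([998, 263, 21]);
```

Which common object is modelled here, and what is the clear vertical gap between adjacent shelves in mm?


A bookshelf. The clear shelf gap is 225 mm.

Two tall side panels with 4 horizontal boards between them — a bookshelf. The first two shelf undersides are at z = 0 and z = 246; with shelf thickness 21, the clear gap is 246 − 0 − 21 = 225 mm.


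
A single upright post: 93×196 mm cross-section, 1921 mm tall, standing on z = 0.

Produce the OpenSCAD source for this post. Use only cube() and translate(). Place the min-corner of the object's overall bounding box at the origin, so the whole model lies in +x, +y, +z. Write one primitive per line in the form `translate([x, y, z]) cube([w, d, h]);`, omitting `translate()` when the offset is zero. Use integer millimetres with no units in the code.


cube([93, 196, 1921]);


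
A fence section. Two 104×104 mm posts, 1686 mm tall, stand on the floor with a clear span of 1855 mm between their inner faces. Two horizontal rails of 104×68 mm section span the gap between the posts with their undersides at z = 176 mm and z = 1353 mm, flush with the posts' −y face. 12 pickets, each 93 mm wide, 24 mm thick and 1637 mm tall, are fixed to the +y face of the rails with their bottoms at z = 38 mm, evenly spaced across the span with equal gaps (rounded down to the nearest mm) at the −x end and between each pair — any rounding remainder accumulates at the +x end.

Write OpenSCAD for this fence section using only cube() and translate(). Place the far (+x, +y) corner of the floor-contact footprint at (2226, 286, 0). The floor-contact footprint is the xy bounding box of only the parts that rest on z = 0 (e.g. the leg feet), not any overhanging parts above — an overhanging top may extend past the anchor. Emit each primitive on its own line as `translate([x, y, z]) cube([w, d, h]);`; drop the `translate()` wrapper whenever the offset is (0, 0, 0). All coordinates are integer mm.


translate([163, 182, 0]) cube([104, 104, 1686]);
translate([2122, 182, 0]) cube([104, 104, 1686]);
translate([267, 182, 176]) cube([1855, 104, 68]);
translate([267, 182, 1353]) cube([1855, 104, 68]);
translate([323, 286, 38]) cube([93, 24, 1637]);
translate([472, 286, 38]) cube([93, 24, 1637]);
translate([621, 286, 38]) cube([93, 24, 1637]);
translate([770, 286, 38]) cube([93, 24, 1637]);
translate([919, 286, 38]) cube([93, 24, 1637]);
translate([1068, 286, 38]) cube([93, 24, 1637]);
translate([1217, 286, 38]) cube([93, 24, 1637]);
translate([1366, 286, 38]) cube([93, 24, 1637]);
translate([1515, 286, 38]) cube([93, 24, 1637]);
translate([1664, 286, 38]) cube([93, 24, 1637]);
translate([1813, 286, 38]) cube([93, 24, 1637]);
translate([1962, 286, 38]) cube([93, 24, 1637]);


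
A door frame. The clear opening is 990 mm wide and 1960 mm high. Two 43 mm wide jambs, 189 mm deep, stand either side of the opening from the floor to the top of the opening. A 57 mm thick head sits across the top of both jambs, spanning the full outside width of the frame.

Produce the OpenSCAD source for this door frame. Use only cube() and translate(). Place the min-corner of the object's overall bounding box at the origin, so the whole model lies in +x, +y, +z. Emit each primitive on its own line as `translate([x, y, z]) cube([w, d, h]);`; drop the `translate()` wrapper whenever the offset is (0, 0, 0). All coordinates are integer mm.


cube([43, 189, 1960]);
translate([1033, 0, 0]) cube([43, 189, 1960]);
translate([0, 0, 1960]) cube([1076, 189, 57]);


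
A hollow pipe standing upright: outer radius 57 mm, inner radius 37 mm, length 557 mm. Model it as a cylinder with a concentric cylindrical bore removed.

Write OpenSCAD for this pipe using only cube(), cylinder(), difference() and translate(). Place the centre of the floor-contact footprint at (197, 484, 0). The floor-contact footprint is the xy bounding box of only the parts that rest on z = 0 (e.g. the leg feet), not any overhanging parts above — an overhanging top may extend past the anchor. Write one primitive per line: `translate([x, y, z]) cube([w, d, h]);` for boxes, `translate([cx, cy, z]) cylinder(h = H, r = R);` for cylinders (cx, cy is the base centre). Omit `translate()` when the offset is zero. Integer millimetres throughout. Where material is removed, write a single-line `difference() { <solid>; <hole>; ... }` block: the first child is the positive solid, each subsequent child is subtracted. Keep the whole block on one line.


difference() { translate([197, 484, 0]) cylinder(h = 557, r = 57); translate([197, 484, 0]) cylinder(h = 557, r = 37); }


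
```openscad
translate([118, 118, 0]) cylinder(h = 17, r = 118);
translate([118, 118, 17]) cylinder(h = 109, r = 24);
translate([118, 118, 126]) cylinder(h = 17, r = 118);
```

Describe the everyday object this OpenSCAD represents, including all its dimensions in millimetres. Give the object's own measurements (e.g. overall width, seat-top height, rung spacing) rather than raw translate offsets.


A spool: two coaxial disc flanges of radius 118 mm and thickness 17 mm, joined by a core cylinder of radius 24 mm and height 109 mm. The lower flange rests on z = 0 and the three cylinders share a vertical axis.


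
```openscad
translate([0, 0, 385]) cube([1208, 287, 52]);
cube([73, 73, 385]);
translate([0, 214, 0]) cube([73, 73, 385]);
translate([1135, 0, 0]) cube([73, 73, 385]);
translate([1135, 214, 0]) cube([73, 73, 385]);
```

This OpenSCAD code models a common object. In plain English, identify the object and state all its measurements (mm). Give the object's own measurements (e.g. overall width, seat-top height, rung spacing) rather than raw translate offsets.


A long wooden bench with a 1208 mm (x) × 287 mm (y) seat, 52 mm thick, its top surface 437 mm above the floor. Four 73 mm square legs at the seat corners, flush with the edges, run from z = 0 to the seat underside.


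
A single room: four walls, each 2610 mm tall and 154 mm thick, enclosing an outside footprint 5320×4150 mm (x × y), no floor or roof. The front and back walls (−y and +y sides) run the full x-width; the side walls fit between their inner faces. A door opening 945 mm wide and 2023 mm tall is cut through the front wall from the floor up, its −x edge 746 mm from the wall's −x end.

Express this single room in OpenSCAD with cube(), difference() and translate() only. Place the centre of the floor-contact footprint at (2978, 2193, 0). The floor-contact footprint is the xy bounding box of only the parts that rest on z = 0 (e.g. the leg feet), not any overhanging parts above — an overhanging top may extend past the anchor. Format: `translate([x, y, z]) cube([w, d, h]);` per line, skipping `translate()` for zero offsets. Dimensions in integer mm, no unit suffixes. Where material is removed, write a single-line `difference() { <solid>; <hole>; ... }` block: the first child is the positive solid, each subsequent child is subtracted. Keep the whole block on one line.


difference() { translate([318, 118, 0]) cube([5320, 154, 2610]); translate([1064, 118, 0]) cube([945, 154, 2023]); }
translate([318, 4114, 0]) cube([5320, 154, 2610]);
translate([318, 272, 0]) cube([154, 3842, 2610]);
translate([5484, 272, 0]) cube([154, 3842, 2610]);


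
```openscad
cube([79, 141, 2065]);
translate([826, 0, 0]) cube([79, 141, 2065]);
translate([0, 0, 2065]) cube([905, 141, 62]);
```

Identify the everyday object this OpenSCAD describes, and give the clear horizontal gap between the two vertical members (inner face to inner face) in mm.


A door frame. The clear opening width is 747 mm.

Two 2065 mm tall posts with a header on top — a door frame. The left jamb is 79 mm wide at x = 0; the right jamb starts at x = 826. The clear opening is 826 − 79 = 747 mm.


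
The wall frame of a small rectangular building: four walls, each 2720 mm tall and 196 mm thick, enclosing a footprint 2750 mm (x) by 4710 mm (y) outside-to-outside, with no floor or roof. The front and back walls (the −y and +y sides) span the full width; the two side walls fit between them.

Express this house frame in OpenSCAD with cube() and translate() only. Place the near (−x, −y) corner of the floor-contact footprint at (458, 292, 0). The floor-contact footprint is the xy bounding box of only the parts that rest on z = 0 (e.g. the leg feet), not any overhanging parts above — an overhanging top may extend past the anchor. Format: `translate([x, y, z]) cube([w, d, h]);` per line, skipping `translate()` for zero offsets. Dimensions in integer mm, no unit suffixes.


translate([458, 292, 0]) cube([2750, 196, 2720]);
translate([458, 4806, 0]) cube([2750, 196, 2720]);
translate([458, 488, 0]) cube([196, 4318, 2720]);
translate([3012, 488, 0]) cube([196, 4318, 2720]);


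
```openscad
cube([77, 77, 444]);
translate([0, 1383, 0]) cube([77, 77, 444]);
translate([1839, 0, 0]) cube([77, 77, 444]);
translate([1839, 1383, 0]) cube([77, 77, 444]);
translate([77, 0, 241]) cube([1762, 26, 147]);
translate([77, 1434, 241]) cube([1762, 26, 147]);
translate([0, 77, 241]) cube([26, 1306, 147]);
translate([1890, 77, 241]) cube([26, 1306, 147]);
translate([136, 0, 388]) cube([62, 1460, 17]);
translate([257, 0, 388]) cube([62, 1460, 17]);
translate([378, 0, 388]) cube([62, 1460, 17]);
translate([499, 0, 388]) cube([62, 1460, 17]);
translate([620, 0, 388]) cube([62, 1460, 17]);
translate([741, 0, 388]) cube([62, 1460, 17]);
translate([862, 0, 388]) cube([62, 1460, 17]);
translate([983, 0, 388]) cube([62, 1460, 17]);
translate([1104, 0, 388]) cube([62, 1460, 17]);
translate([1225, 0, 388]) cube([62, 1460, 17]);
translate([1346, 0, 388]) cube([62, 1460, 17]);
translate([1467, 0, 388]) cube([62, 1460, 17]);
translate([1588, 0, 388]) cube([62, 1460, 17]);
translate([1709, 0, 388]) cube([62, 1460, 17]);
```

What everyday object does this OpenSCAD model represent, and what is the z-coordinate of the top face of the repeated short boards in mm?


A bed frame. The slat-top height is 405 mm.

Four posts, four rails, and a row of slats — a bed frame. Slats sit on the rails at z = 241 + 147 = 388; with slat thickness 17, the top is 405 mm.


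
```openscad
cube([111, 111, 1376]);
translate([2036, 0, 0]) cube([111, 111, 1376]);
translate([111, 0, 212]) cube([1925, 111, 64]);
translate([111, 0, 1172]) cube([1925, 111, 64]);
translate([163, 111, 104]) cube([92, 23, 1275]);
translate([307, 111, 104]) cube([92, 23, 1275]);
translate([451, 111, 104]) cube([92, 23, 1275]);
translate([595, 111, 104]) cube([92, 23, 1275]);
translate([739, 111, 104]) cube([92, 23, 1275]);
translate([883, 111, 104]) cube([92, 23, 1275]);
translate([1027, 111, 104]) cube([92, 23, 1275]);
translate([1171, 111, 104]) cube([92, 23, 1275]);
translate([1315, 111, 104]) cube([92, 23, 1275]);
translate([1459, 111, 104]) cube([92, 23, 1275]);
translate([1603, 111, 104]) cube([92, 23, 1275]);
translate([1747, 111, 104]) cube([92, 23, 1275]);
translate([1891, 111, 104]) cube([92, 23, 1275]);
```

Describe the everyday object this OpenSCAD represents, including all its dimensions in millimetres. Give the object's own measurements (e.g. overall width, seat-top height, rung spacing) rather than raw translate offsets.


A fence section. Two 111×111 mm posts, 1376 mm tall, stand on the floor with a clear span of 1925 mm between their inner faces. Two horizontal rails of 111×64 mm section span the gap between the posts with their undersides at z = 212 mm and z = 1172 mm, flush with the posts' −y face. 13 pickets, each 92 mm wide, 23 mm thick and 1275 mm tall, are fixed to the +y face of the rails with their bottoms at z = 104 mm, spaced across the span with a 52 mm gap after the −x post and between neighbouring pickets, with 53 mm left before the +x post.


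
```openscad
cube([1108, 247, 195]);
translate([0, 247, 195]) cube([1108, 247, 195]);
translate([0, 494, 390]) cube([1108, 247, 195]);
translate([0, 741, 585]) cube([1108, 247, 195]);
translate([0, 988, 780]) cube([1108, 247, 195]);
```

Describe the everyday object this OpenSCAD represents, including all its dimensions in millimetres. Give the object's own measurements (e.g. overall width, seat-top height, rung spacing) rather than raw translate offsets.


A straight staircase of 5 solid steps. Each step is 1108 mm wide (x), 247 mm deep (y, the going) and 195 mm tall (the rise). The first step rests on the floor; each subsequent step sits one going further in +y and one rise higher in +z, directly behind and above the previous step with no overlap.


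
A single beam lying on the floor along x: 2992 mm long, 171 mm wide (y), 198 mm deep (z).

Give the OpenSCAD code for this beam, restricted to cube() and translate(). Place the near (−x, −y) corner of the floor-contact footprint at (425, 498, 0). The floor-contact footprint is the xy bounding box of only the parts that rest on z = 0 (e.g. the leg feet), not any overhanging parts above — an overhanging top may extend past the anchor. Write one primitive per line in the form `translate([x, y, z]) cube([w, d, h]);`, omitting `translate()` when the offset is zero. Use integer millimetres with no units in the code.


translate([425, 498, 0]) cube([2992, 171, 198]);


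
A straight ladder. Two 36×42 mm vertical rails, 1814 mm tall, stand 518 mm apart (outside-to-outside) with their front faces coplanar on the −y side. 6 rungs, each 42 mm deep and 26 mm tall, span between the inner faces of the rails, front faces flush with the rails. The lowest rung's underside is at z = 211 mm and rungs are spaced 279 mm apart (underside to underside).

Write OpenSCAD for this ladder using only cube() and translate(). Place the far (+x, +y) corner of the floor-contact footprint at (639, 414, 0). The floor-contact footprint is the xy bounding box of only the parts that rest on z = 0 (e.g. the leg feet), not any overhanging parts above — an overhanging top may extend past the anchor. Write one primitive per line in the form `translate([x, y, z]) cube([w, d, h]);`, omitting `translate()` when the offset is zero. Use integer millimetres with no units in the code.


// rung span = 518 - 2*36 = 446
// rung[k] z = 211 + k*279
translate([121, 372, 0]) cube([36, 42, 1814]);
translate([603, 372, 0]) cube([36, 42, 1814]);
translate([157, 372, 211]) cube([446, 42, 26]);
translate([157, 372, 490]) cube([446, 42, 26]);
translate([157, 372, 769]) cube([446, 42, 26]);
translate([157, 372, 1048]) cube([446, 42, 26]);
translate([157, 372, 1327]) cube([446, 42, 26]);
translate([157, 372, 1606]) cube([446, 42, 26]);


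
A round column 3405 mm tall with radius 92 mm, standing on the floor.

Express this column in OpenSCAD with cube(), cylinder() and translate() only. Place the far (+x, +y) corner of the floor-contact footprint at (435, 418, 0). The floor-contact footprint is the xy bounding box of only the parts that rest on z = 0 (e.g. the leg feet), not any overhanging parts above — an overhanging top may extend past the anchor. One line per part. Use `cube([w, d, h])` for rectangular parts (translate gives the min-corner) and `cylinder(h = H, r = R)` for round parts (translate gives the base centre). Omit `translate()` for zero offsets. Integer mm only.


translate([343, 326, 0]) cylinder(h = 3405, r = 92);


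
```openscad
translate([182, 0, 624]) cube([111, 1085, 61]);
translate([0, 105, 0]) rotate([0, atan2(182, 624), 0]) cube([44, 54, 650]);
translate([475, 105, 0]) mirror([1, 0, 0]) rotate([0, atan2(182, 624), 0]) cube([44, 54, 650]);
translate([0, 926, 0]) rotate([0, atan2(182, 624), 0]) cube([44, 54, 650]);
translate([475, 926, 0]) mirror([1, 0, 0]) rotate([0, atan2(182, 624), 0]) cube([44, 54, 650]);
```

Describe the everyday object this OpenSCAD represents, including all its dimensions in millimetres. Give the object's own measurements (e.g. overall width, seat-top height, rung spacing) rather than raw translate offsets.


A sawhorse. A 111×1085×61 mm beam (x, y, z) sits on two A-frame leg pairs. Each pair is two raked legs of 44×54 mm section (54 mm along y) splaying symmetrically in x. Each leg rises 624 mm vertically over 182 mm of horizontal reach and is 650 mm long along its own axis. Every leg's outer bottom edge rests on the floor and its outer top edge meets a bottom edge of the beam — the left legs (tilting toward +x) meet the beam's −x bottom edge, the right legs (their mirror images, tilting toward −x) meet its +x bottom edge — so the leg tops tuck under the beam, the beam's underside is 624 mm above the floor, and the feet are 475 mm apart outside-to-outside with the beam centred between them. The two leg pairs are set in 105 mm from either end of the beam.


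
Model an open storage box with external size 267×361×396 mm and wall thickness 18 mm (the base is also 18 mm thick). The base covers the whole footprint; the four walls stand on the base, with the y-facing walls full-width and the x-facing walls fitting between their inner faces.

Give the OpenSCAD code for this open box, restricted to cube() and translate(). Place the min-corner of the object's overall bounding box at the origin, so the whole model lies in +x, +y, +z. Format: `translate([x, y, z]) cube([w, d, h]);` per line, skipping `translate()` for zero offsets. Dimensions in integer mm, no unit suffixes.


cube([267, 361, 18]);
translate([0, 0, 18]) cube([267, 18, 378]);
translate([0, 343, 18]) cube([267, 18, 378]);
translate([0, 18, 18]) cube([18, 325, 378]);
translate([249, 18, 18]) cube([18, 325, 378]);


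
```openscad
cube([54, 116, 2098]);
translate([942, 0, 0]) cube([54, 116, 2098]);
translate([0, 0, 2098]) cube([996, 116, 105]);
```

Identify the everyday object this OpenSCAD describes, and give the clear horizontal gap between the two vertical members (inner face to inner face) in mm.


A door frame. The clear opening width is 888 mm.

Two 2098 mm tall posts with a header on top — a door frame. The left jamb is 54 mm wide at x = 0; the right jamb starts at x = 942. The clear opening is 942 − 54 = 888 mm.


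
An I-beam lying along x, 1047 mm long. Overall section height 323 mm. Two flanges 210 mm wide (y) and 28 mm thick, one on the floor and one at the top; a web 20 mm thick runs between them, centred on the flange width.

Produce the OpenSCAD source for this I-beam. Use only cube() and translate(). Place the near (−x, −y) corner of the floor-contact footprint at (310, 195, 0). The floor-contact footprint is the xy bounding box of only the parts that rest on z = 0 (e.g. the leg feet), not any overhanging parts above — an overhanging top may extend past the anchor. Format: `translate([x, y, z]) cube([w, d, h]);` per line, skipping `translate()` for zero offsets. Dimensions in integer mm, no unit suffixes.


translate([310, 195, 0]) cube([1047, 210, 28]);
translate([310, 290, 28]) cube([1047, 20, 267]);
translate([310, 195, 295]) cube([1047, 210, 28]);


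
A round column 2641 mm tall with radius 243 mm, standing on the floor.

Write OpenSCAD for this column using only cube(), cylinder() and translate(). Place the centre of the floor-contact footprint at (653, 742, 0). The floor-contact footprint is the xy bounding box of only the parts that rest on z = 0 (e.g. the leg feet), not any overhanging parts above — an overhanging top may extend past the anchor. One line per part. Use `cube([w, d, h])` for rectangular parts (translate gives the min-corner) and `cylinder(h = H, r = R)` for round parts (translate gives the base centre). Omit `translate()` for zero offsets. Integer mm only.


translate([653, 742, 0]) cylinder(h = 2641, r = 243);


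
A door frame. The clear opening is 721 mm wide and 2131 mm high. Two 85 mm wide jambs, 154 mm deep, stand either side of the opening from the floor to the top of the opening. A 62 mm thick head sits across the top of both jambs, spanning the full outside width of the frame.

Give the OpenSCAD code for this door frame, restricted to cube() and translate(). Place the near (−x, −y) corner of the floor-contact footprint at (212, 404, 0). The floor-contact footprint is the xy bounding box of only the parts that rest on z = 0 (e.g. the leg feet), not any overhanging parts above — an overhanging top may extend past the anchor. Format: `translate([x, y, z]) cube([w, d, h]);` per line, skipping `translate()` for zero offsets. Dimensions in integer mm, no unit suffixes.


translate([212, 404, 0]) cube([85, 154, 2131]);
translate([1018, 404, 0]) cube([85, 154, 2131]);
translate([212, 404, 2131]) cube([891, 154, 62]);


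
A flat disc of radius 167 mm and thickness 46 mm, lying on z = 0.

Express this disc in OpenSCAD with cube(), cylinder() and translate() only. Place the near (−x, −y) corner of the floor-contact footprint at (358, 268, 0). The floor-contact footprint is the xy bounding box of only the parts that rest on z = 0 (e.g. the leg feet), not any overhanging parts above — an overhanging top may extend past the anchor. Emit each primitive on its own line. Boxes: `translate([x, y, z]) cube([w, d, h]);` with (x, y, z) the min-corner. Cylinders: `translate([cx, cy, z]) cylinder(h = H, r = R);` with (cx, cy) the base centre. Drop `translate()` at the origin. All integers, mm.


translate([525, 435, 0]) cylinder(h = 46, r = 167);


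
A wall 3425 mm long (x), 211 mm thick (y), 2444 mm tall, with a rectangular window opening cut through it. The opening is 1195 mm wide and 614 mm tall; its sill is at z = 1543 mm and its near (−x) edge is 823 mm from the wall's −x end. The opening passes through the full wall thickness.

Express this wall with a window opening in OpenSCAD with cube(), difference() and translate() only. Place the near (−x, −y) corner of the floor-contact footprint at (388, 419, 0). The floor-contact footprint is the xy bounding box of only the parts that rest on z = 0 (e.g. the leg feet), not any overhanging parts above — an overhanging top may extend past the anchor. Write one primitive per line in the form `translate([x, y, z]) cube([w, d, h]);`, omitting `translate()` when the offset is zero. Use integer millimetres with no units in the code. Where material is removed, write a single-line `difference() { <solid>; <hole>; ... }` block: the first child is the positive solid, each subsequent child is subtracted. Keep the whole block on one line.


difference() { translate([388, 419, 0]) cube([3425, 211, 2444]); translate([1211, 419, 1543]) cube([1195, 211, 614]); }


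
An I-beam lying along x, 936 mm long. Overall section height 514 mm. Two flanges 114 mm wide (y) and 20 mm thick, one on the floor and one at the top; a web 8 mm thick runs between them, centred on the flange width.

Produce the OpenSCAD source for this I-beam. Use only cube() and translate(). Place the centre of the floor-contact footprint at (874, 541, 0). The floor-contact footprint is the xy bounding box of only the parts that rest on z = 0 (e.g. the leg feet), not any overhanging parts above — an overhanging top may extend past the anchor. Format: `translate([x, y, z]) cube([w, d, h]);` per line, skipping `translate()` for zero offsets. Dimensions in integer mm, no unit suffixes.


translate([406, 484, 0]) cube([936, 114, 20]);
translate([406, 537, 20]) cube([936, 8, 474]);
translate([406, 484, 494]) cube([936, 114, 20]);


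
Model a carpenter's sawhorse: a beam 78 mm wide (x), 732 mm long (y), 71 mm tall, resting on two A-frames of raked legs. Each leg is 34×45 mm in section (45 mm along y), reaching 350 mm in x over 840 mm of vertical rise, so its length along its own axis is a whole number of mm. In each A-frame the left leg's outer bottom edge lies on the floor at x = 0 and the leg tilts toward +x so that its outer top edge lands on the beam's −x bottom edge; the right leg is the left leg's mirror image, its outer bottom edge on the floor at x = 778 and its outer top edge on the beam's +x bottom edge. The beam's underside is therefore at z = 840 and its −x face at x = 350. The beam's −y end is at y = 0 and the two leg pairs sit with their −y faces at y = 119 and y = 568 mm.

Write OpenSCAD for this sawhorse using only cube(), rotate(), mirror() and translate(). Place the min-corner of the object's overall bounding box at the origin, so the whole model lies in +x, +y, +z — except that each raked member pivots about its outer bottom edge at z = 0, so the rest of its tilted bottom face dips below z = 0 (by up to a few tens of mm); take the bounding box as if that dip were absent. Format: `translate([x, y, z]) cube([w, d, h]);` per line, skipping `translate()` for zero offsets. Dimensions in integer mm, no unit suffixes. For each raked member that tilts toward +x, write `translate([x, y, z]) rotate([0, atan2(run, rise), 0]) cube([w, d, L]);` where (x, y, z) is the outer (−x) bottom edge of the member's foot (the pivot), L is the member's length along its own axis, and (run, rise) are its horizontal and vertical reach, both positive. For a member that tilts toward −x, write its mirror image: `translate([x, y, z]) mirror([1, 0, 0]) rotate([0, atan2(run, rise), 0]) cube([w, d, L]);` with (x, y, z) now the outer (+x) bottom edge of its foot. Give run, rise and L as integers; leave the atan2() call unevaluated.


translate([350, 0, 840]) cube([78, 732, 71]);
translate([0, 119, 0]) rotate([0, atan2(350, 840), 0]) cube([34, 45, 910]);
translate([778, 119, 0]) mirror([1, 0, 0]) rotate([0, atan2(350, 840), 0]) cube([34, 45, 910]);
translate([0, 568, 0]) rotate([0, atan2(350, 840), 0]) cube([34, 45, 910]);
translate([778, 568, 0]) mirror([1, 0, 0]) rotate([0, atan2(350, 840), 0]) cube([34, 45, 910]);
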